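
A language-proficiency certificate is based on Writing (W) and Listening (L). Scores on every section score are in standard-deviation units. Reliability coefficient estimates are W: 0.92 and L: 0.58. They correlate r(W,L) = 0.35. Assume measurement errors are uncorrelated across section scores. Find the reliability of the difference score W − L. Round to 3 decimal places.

Var(W−L) = 1 + 1 − 2·0.35 = 2 − 0.7 = 1.3.
With uncorrelated errors the cross-covariances are all true-score covariance, so they carry over unchanged; only the diagonal terms shrink to ρᵢσᵢ².
True-score variance = [0.92 + 0.58] − 0.7 = 1.5 − 0.7 = 0.8.
Reliability = 0.8 / 1.3 = 0.615.

0.615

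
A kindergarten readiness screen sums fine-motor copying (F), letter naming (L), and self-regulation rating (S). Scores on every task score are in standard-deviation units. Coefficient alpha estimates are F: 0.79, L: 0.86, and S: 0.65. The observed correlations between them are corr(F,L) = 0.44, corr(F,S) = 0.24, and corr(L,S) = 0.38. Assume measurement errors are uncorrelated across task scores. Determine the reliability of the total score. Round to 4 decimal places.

0.8633

Var(F+L+S) = 3 + 2·[0.44 + 0.24 + 0.38] = 3 + 2.12 = 5.12.
Under uncorrelated errors the observed covariances equal the true-score covariances, so only the own-variance terms attenuate.
True-score variance = [0.79 + 0.86 + 0.65] + 2.12 = 2.3 + 2.12 = 4.42.
Reliability = 4.42 / 5.12 = 0.8633.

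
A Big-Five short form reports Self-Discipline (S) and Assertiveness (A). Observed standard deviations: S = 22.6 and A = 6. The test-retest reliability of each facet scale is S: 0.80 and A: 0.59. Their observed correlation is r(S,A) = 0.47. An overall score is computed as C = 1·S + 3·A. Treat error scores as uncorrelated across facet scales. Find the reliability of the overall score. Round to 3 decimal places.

0.807

Var(C) = 22.6² + 3²·6² + 2·[3·22.6·6·0.47] = 834.76 + 382.392 = 1217.15.
Because errors are independent across components, Cov(Tᵢ,Tⱼ) = Cov(Xᵢ,Xⱼ); the off-diagonal part of the true-score variance is the same as above.
True-score variance = [22.6²·0.80 + 3²·6²·0.59] + 382.392 = 599.768 + 382.392 = 982.16.
Reliability = 982.16 / 1217.15 = 0.807.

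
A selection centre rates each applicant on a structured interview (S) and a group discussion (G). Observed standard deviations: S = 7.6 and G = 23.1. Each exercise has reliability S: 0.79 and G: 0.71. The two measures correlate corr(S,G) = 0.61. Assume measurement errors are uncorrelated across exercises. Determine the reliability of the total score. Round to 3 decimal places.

Var(S+G) = 7.6² + 23.1² + 2·[7.6·23.1·0.61] = 591.37 + 214.183 = 805.553.
With uncorrelated errors the cross-covariances are all true-score covariance, so they carry over unchanged; only the diagonal terms shrink to ρᵢσᵢ².
True-score variance = [7.6²·0.79 + 23.1²·0.71] + 214.183 = 424.493 + 214.183 = 638.677.
Reliability = 638.677 / 805.553 = 0.793.

0.793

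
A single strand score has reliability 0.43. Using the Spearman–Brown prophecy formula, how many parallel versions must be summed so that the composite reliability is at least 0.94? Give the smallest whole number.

k ≥ ρ*(1−ρ₁)/(ρ₁(1−ρ*)) = 0.94·0.57 / (0.43·0.06) = 20.767.
Smallest integer k = 21.

21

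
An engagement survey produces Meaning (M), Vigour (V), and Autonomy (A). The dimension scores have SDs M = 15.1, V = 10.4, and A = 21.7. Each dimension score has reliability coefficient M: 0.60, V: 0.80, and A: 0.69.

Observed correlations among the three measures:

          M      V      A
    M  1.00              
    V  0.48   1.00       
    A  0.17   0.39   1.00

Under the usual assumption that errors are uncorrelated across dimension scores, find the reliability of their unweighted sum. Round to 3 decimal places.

0.792

Var(M+V+A) = 15.1² + 10.4² + 21.7² + 2·[15.1·10.4·0.48 + 15.1·21.7·0.17 + 10.4·21.7·0.39] = 807.06 + 438.197 = 1245.26.
Under uncorrelated errors the observed covariances equal the true-score covariances, so only the own-variance terms attenuate.
True-score variance = [15.1²·0.60 + 10.4²·0.80 + 21.7²·0.69] + 438.197 = 548.248 + 438.197 = 986.445.
Reliability = 986.445 / 1245.26 = 0.792.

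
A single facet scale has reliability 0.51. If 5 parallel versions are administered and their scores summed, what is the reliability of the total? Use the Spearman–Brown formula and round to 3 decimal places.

ρ_k = kρ / (1 + (k−1)ρ) = 5·0.51 / (1 + 4·0.51) = 2.550 / 3.040 = 0.839.

0.839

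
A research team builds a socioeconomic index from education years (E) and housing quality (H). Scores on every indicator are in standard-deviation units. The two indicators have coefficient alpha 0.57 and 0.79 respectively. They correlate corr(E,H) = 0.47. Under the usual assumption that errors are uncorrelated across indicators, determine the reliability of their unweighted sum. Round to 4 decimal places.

Var(E+H) = 2 + 2·[0.47] = 2 + 0.94 = 2.94.
Because errors are independent across components, Cov(Tᵢ,Tⱼ) = Cov(Xᵢ,Xⱼ); the off-diagonal part of the true-score variance is the same as above.
True-score variance = [0.57 + 0.79] + 0.94 = 1.36 + 0.94 = 2.3.
Reliability = 2.3 / 2.94 = 0.7823.

0.7823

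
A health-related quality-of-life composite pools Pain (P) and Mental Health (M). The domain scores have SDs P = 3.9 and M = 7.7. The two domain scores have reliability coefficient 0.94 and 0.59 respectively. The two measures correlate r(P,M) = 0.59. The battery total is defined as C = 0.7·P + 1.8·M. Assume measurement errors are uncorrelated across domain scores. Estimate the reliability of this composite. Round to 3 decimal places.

0.676

Var(C) = 0.7²·3.9² + 1.8²·7.7² + 2·[1.26·3.9·7.7·0.59] = 199.553 + 44.6486 = 244.201.
With uncorrelated errors the cross-covariances are all true-score covariance, so they carry over unchanged; only the diagonal terms shrink to ρᵢσᵢ².
True-score variance = [0.7²·3.9²·0.94 + 1.8²·7.7²·0.59] + 44.6486 = 120.344 + 44.6486 = 164.993.
Reliability = 164.993 / 244.201 = 0.676.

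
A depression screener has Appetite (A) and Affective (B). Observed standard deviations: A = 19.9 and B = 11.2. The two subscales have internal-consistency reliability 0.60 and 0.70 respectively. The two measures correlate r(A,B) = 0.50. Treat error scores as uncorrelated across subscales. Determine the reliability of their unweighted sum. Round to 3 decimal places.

Var(A+B) = 19.9² + 11.2² + 2·[19.9·11.2·0.50] = 521.45 + 222.88 = 744.33.
Under uncorrelated errors the observed covariances equal the true-score covariances, so only the own-variance terms attenuate.
True-score variance = [19.9²·0.60 + 11.2²·0.70] + 222.88 = 325.414 + 222.88 = 548.294.
Reliability = 548.294 / 744.33 = 0.737.

0.737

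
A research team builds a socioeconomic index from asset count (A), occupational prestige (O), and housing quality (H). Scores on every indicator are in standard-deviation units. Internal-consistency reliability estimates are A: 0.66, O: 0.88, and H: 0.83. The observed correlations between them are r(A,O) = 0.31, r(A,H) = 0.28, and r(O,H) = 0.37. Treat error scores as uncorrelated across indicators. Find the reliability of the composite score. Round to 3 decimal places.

Var(A+O+H) = 3 + 2·[0.31 + 0.28 + 0.37] = 3 + 1.92 = 4.92.
With uncorrelated errors the cross-covariances are all true-score covariance, so they carry over unchanged; only the diagonal terms shrink to ρᵢσᵢ².
True-score variance = [0.66 + 0.88 + 0.83] + 1.92 = 2.37 + 1.92 = 4.29.
Reliability = 4.29 / 4.92 = 0.872.

0.872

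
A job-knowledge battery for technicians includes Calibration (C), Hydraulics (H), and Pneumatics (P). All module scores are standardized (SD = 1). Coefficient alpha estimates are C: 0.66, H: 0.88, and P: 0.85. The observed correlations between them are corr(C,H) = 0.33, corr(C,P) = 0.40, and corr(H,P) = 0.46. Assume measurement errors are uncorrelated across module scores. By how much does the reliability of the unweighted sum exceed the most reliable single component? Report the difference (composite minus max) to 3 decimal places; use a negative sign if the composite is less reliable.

Var(sum) = 3 + 2.38 = 5.38; true-score variance = 2.39 + 2.38 = 4.77; composite reliability = 0.8866.
Max component reliability = 0.8800.
Difference = 0.8866 − 0.8800 = 0.007.

0.007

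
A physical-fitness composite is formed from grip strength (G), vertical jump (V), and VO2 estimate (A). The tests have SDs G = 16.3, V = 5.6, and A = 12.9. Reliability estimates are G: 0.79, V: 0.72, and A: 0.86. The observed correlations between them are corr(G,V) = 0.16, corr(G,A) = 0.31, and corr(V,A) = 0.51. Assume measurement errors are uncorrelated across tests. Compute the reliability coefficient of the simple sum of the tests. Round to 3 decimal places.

Var(G+V+A) = 16.3² + 5.6² + 12.9² + 2·[16.3·5.6·0.16 + 16.3·12.9·0.31 + 5.6·12.9·0.51] = 463.46 + 233.262 = 696.722.
Because errors are independent across components, Cov(Tᵢ,Tⱼ) = Cov(Xᵢ,Xⱼ); the off-diagonal part of the true-score variance is the same as above.
True-score variance = [16.3²·0.79 + 5.6²·0.72 + 12.9²·0.86] + 233.262 = 375.587 + 233.262 = 608.849.
Reliability = 608.849 / 696.722 = 0.874.

0.874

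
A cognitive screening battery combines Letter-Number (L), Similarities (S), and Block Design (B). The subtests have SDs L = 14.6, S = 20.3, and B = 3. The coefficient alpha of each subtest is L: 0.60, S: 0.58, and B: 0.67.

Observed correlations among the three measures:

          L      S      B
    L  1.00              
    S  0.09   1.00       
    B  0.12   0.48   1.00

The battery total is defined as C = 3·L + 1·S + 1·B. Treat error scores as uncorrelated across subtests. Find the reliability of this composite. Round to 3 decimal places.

0.636

Var(C) = 3²·14.6² + 20.3² + 3² + 2·[3·14.6·20.3·0.09 + 3·14.6·3·0.12 + 20.3·3·0.48] = 2339.53 + 250.045 = 2589.58.
Under uncorrelated errors the observed covariances equal the true-score covariances, so only the own-variance terms attenuate.
True-score variance = [3²·14.6²·0.60 + 20.3²·0.58 + 3²·0.67] + 250.045 = 1396.11 + 250.045 = 1646.15.
Reliability = 1646.15 / 2589.58 = 0.636.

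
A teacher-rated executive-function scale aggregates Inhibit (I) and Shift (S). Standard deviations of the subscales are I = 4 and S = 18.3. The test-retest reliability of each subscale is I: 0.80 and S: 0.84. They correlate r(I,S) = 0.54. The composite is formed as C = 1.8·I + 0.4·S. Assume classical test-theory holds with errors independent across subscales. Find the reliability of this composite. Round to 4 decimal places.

0.8833

Var(C) = 1.8²·4² + 0.4²·18.3² + 2·[0.72·4·18.3·0.54] = 105.422 + 56.9203 = 162.343.
With uncorrelated errors the cross-covariances are all true-score covariance, so they carry over unchanged; only the diagonal terms shrink to ρᵢσᵢ².
True-score variance = [1.8²·4²·0.80 + 0.4²·18.3²·0.84] + 56.9203 = 86.4812 + 56.9203 = 143.402.
Reliability = 143.402 / 162.343 = 0.8833.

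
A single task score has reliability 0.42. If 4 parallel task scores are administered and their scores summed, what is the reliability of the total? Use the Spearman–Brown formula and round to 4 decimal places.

0.7434

ρ_k = kρ / (1 + (k−1)ρ) = 4·0.42 / (1 + 3·0.42) = 1.680 / 2.260 = 0.7434.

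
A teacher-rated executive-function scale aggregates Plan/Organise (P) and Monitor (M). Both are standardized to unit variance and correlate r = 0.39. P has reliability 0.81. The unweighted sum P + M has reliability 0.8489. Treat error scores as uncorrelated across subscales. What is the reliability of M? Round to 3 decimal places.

0.770

Var(P+M) = 2 + 2·0.39 = 2.780.
True-score variance = ρ_P + ρ_M + 2·0.39, so 0.8489 = (0.81 + ρ_M + 0.78) / 2.780.
ρ_M = 0.8489·2.780 − 0.81 − 0.78 = 0.770.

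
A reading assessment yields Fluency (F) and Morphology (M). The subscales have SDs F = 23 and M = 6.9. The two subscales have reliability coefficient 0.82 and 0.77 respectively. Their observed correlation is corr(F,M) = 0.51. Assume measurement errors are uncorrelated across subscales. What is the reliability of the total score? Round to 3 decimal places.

0.856

Var(F+M) = 23² + 6.9² + 2·[23·6.9·0.51] = 576.61 + 161.874 = 738.484.
Under uncorrelated errors the observed covariances equal the true-score covariances, so only the own-variance terms attenuate.
True-score variance = [23²·0.82 + 6.9²·0.77] + 161.874 = 470.44 + 161.874 = 632.314.
Reliability = 632.314 / 738.484 = 0.856.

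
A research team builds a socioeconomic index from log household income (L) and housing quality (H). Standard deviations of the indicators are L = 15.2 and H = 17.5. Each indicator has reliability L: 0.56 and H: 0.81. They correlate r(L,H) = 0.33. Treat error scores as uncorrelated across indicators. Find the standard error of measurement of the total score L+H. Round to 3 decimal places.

Var(total) = 537.29 + 175.56 = 712.85.
True-score variance = 377.445 + 175.56 = 553.005, so reliability = 0.7758.
Error variance = 712.85 − 553.005 = 159.845; SEM = √159.845 = 12.643.

12.643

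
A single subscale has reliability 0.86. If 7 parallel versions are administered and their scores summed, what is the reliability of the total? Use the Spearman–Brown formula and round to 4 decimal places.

ρ_k = kρ / (1 + (k−1)ρ) = 7·0.86 / (1 + 6·0.86) = 6.020 / 6.160 = 0.9773.

0.9773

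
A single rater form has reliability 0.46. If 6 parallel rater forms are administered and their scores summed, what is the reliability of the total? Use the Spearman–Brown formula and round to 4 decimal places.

0.8364

ρ_k = kρ / (1 + (k−1)ρ) = 6·0.46 / (1 + 5·0.46) = 2.760 / 3.300 = 0.8364.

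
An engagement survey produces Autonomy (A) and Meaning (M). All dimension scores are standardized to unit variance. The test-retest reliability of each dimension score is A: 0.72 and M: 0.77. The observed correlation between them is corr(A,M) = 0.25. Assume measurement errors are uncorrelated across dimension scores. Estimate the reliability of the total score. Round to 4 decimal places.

0.7960

Var(A+M) = 2 + 2·[0.25] = 2 + 0.5 = 2.5.
Under uncorrelated errors the observed covariances equal the true-score covariances, so only the own-variance terms attenuate.
True-score variance = [0.72 + 0.77] + 0.5 = 1.49 + 0.5 = 1.99.
Reliability = 1.99 / 2.5 = 0.7960.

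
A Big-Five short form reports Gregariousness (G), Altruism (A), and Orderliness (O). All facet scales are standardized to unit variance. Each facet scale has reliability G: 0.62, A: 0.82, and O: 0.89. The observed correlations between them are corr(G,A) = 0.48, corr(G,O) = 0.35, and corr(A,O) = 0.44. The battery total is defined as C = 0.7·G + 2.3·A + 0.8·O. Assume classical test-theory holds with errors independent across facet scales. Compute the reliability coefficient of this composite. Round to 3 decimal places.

Var(C) = 0.7² + 2.3² + 0.8² + 2·[1.61·0.48 + 0.56·0.35 + 1.84·0.44] = 6.42 + 3.5568 = 9.9768.
Under uncorrelated errors the observed covariances equal the true-score covariances, so only the own-variance terms attenuate.
True-score variance = [0.7²·0.62 + 2.3²·0.82 + 0.8²·0.89] + 3.5568 = 5.2112 + 3.5568 = 8.768.
Reliability = 8.768 / 9.9768 = 0.879.

0.879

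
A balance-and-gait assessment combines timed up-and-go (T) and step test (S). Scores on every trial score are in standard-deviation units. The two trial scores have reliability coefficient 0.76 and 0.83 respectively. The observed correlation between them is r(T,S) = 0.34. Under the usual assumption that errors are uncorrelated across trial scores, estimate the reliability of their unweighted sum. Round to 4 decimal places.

0.8470

Var(T+S) = 2 + 2·[0.34] = 2 + 0.68 = 2.68.
Because errors are independent across components, Cov(Tᵢ,Tⱼ) = Cov(Xᵢ,Xⱼ); the off-diagonal part of the true-score variance is the same as above.
True-score variance = [0.76 + 0.83] + 0.68 = 1.59 + 0.68 = 2.27.
Reliability = 2.27 / 2.68 = 0.8470.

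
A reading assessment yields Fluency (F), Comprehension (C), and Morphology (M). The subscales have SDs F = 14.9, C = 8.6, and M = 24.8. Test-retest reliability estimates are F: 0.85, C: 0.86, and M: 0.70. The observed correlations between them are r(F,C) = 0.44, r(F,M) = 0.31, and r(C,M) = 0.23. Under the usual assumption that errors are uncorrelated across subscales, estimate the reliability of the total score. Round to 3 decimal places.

0.831

Var(F+C+M) = 14.9² + 8.6² + 24.8² + 2·[14.9·8.6·0.44 + 14.9·24.8·0.31 + 8.6·24.8·0.23] = 911.01 + 439.974 = 1350.98.
With uncorrelated errors the cross-covariances are all true-score covariance, so they carry over unchanged; only the diagonal terms shrink to ρᵢσᵢ².
True-score variance = [14.9²·0.85 + 8.6²·0.86 + 24.8²·0.70] + 439.974 = 682.842 + 439.974 = 1122.82.
Reliability = 1122.82 / 1350.98 = 0.831.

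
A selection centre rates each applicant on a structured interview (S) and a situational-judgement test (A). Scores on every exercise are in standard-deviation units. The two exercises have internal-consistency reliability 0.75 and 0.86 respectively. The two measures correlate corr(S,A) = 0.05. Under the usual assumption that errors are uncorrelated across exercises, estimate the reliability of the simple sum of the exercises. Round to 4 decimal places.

Var(S+A) = 2 + 2·[0.05] = 2 + 0.1 = 2.1.
Because errors are independent across components, Cov(Tᵢ,Tⱼ) = Cov(Xᵢ,Xⱼ); the off-diagonal part of the true-score variance is the same as above.
True-score variance = [0.75 + 0.86] + 0.1 = 1.61 + 0.1 = 1.71.
Reliability = 1.71 / 2.1 = 0.8143.

0.8143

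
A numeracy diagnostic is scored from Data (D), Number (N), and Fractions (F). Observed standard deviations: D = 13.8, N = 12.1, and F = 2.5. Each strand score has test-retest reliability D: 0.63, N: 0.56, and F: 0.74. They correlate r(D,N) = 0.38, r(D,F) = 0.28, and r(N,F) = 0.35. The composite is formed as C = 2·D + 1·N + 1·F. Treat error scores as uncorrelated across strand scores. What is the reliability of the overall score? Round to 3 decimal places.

Var(C) = 2²·13.8² + 12.1² + 2.5² + 2·[2·13.8·12.1·0.38 + 2·13.8·2.5·0.28 + 12.1·2.5·0.35] = 914.42 + 313.625 = 1228.04.
With uncorrelated errors the cross-covariances are all true-score covariance, so they carry over unchanged; only the diagonal terms shrink to ρᵢσᵢ².
True-score variance = [2²·13.8²·0.63 + 12.1²·0.56 + 2.5²·0.74] + 313.625 = 566.523 + 313.625 = 880.148.
Reliability = 880.148 / 1228.04 = 0.717.

0.717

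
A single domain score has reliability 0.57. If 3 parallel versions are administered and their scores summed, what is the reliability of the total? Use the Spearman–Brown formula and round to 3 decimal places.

ρ_k = kρ / (1 + (k−1)ρ) = 3·0.57 / (1 + 2·0.57) = 1.710 / 2.140 = 0.799.

0.799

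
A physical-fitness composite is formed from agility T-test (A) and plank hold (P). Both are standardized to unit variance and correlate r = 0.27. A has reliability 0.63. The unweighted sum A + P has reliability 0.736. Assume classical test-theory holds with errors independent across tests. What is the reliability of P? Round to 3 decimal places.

0.699

Var(A+P) = 2 + 2·0.27 = 2.540.
True-score variance = ρ_A + ρ_P + 2·0.27, so 0.736 = (0.63 + ρ_P + 0.54) / 2.540.
ρ_P = 0.736·2.540 − 0.63 − 0.54 = 0.699.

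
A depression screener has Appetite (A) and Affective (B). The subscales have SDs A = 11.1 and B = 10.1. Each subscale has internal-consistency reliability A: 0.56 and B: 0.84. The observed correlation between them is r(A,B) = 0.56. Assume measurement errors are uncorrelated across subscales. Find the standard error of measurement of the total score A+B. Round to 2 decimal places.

8.40

Var(total) = 225.22 + 125.563 = 350.783.
True-score variance = 154.686 + 125.563 = 280.249, so reliability = 0.7989.
Error variance = 350.783 − 280.249 = 70.534; SEM = √70.534 = 8.40.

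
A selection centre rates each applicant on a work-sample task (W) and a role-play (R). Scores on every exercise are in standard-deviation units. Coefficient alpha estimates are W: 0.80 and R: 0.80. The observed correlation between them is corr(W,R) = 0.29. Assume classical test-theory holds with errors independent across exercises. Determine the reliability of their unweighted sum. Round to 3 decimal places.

0.845

Var(W+R) = 2 + 2·[0.29] = 2 + 0.58 = 2.58.
With uncorrelated errors the cross-covariances are all true-score covariance, so they carry over unchanged; only the diagonal terms shrink to ρᵢσᵢ².
True-score variance = [0.80 + 0.80] + 0.58 = 1.6 + 0.58 = 2.18.
Reliability = 2.18 / 2.58 = 0.845.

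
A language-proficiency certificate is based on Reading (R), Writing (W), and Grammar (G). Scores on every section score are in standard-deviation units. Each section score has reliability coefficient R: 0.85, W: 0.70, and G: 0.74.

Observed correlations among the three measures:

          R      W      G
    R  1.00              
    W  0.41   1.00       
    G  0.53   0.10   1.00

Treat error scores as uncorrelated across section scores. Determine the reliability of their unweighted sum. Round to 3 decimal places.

0.860

Var(R+W+G) = 3 + 2·[0.41 + 0.53 + 0.10] = 3 + 2.08 = 5.08.
Under uncorrelated errors the observed covariances equal the true-score covariances, so only the own-variance terms attenuate.
True-score variance = [0.85 + 0.70 + 0.74] + 2.08 = 2.29 + 2.08 = 4.37.
Reliability = 4.37 / 5.08 = 0.860.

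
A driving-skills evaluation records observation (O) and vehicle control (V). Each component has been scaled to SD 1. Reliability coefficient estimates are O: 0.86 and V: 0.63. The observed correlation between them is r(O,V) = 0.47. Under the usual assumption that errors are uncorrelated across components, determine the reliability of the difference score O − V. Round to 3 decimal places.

0.519

Var(O−V) = 1 + 1 − 2·0.47 = 2 − 0.94 = 1.06.
With uncorrelated errors the cross-covariances are all true-score covariance, so they carry over unchanged; only the diagonal terms shrink to ρᵢσᵢ².
True-score variance = [0.86 + 0.63] − 0.94 = 1.49 − 0.94 = 0.55.
Reliability = 0.55 / 1.06 = 0.519.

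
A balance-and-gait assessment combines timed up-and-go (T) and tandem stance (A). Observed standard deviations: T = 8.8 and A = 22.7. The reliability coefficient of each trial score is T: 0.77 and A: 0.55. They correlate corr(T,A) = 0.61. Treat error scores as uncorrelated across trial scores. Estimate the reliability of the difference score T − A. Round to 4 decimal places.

0.2846

Var(T−A) = 8.8² + 22.7² − 2·8.8·22.7·0.61 = 592.73 − 243.707 = 349.023.
With uncorrelated errors the cross-covariances are all true-score covariance, so they carry over unchanged; only the diagonal terms shrink to ρᵢσᵢ².
True-score variance = [8.8²·0.77 + 22.7²·0.55] − 243.707 = 343.038 − 243.707 = 99.3311.
Reliability = 99.3311 / 349.023 = 0.2846.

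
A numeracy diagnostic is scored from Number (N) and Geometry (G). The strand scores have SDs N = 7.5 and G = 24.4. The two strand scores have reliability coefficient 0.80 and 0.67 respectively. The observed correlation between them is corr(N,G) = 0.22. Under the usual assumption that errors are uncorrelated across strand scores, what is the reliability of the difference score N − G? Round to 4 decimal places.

Var(N−G) = 7.5² + 24.4² − 2·7.5·24.4·0.22 = 651.61 − 80.52 = 571.09.
With uncorrelated errors the cross-covariances are all true-score covariance, so they carry over unchanged; only the diagonal terms shrink to ρᵢσᵢ².
True-score variance = [7.5²·0.80 + 24.4²·0.67] − 80.52 = 443.891 − 80.52 = 363.371.
Reliability = 363.371 / 571.09 = 0.6363.

0.6363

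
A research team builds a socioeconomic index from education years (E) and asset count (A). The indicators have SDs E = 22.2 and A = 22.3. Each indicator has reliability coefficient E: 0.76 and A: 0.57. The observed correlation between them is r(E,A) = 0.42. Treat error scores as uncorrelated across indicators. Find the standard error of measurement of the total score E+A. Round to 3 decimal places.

18.224

Var(total) = 990.13 + 415.85 = 1405.98.
True-score variance = 658.014 + 415.85 = 1073.86, so reliability = 0.7638.
Error variance = 1405.98 − 1073.86 = 332.116; SEM = √332.116 = 18.224.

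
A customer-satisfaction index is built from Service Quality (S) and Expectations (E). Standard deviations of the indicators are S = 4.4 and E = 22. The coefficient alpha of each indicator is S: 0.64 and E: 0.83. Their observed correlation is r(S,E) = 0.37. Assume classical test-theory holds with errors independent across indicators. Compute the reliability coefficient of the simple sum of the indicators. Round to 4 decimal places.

Var(S+E) = 4.4² + 22² + 2·[4.4·22·0.37] = 503.36 + 71.632 = 574.992.
Because errors are independent across components, Cov(Tᵢ,Tⱼ) = Cov(Xᵢ,Xⱼ); the off-diagonal part of the true-score variance is the same as above.
True-score variance = [4.4²·0.64 + 22²·0.83] + 71.632 = 414.11 + 71.632 = 485.742.
Reliability = 485.742 / 574.992 = 0.8448.

0.8448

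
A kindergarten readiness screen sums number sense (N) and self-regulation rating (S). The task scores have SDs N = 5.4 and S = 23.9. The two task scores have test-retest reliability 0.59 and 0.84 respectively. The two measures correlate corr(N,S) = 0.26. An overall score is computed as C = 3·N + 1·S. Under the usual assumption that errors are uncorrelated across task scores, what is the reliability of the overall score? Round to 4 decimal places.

Var(C) = 3²·5.4² + 23.9² + 2·[3·5.4·23.9·0.26] = 833.65 + 201.334 = 1034.98.
Under uncorrelated errors the observed covariances equal the true-score covariances, so only the own-variance terms attenuate.
True-score variance = [3²·5.4²·0.59 + 23.9²·0.84] + 201.334 = 634.656 + 201.334 = 835.99.
Reliability = 835.99 / 1034.98 = 0.8077.

0.8077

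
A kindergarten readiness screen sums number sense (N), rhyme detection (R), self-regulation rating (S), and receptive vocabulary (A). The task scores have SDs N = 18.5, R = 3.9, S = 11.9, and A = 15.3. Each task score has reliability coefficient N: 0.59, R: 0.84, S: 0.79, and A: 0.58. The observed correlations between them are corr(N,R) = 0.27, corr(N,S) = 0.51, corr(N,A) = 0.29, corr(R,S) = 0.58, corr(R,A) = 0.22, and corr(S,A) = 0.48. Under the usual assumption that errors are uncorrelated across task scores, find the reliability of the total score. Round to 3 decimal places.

0.809

Var(N+R+S+A) = 18.5² + 3.9² + 11.9² + 15.3² + 2·[18.5·3.9·0.27 + 18.5·11.9·0.51 + 18.5·15.3·0.29 + 3.9·11.9·0.58 + 3.9·15.3·0.22 + 11.9·15.3·0.48] = 733.16 + 682.561 = 1415.72.
Because errors are independent across components, Cov(Tᵢ,Tⱼ) = Cov(Xᵢ,Xⱼ); the off-diagonal part of the true-score variance is the same as above.
True-score variance = [18.5²·0.59 + 3.9²·0.84 + 11.9²·0.79 + 15.3²·0.58] + 682.561 = 462.348 + 682.561 = 1144.91.
Reliability = 1144.91 / 1415.72 = 0.809.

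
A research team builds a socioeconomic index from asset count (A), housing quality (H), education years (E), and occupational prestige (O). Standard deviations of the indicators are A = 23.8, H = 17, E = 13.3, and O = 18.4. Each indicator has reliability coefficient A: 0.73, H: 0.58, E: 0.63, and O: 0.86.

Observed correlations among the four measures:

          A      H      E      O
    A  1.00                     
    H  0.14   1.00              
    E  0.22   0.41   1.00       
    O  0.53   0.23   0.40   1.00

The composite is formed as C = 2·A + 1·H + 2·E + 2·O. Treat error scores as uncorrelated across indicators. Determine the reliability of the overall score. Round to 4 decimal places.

Var(C) = 2²·23.8² + 17² + 2²·13.3² + 2²·18.4² + 2·[2·23.8·17·0.14 + 4·23.8·13.3·0.22 + 4·23.8·18.4·0.53 + 2·17·13.3·0.41 + 2·17·18.4·0.23 + 4·13.3·18.4·0.40] = 4616.56 + 4082.15 = 8698.71.
With uncorrelated errors the cross-covariances are all true-score covariance, so they carry over unchanged; only the diagonal terms shrink to ρᵢσᵢ².
True-score variance = [2²·23.8²·0.73 + 17²·0.58 + 2²·13.3²·0.63 + 2²·18.4²·0.86] + 4082.15 = 3432.03 + 4082.15 = 7514.19.
Reliability = 7514.19 / 8698.71 = 0.8638.

0.8638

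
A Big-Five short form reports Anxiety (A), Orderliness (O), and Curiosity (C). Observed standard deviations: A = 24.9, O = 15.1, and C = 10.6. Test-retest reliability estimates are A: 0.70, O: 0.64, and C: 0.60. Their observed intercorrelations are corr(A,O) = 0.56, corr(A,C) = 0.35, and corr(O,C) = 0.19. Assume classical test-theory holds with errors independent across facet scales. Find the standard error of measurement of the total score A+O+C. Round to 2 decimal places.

17.69

Var(total) = 960.38 + 666.69 = 1627.07.
True-score variance = 647.349 + 666.69 = 1314.04, so reliability = 0.8076.
Error variance = 1627.07 − 1314.04 = 313.031; SEM = √313.031 = 17.69.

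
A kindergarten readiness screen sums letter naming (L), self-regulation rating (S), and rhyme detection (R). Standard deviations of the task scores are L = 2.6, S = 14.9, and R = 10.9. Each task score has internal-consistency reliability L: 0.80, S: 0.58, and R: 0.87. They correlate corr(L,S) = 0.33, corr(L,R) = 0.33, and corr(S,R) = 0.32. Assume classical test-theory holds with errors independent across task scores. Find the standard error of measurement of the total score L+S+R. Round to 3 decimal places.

10.490

Var(total) = 347.58 + 148.215 = 495.795.
True-score variance = 237.538 + 148.215 = 385.754, so reliability = 0.7781.
Error variance = 495.795 − 385.754 = 110.042; SEM = √110.042 = 10.490.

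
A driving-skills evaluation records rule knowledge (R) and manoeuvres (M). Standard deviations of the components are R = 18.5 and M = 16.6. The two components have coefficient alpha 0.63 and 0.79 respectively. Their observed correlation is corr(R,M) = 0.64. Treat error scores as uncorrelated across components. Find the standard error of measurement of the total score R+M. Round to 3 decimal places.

13.583

Var(total) = 617.81 + 393.088 = 1010.9.
True-score variance = 433.31 + 393.088 = 826.398, so reliability = 0.8175.
Error variance = 1010.9 − 826.398 = 184.5; SEM = √184.5 = 13.583.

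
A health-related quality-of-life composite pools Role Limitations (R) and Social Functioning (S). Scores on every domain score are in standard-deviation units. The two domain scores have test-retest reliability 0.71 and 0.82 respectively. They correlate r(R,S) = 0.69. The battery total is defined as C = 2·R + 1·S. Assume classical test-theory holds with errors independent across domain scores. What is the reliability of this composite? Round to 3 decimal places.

Var(C) = 2² + 1 + 2·[2·0.69] = 5 + 2.76 = 7.76.
Under uncorrelated errors the observed covariances equal the true-score covariances, so only the own-variance terms attenuate.
True-score variance = [2²·0.71 + 0.82] + 2.76 = 3.66 + 2.76 = 6.42.
Reliability = 6.42 / 7.76 = 0.827.

0.827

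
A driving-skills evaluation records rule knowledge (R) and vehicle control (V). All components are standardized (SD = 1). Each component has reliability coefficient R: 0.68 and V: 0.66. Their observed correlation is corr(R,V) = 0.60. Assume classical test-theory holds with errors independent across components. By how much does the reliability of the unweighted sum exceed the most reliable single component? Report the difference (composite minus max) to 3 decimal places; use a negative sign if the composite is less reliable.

0.114

Var(sum) = 2 + 1.2 = 3.2; true-score variance = 1.34 + 1.2 = 2.54; composite reliability = 0.7937.
Max component reliability = 0.6800.
Difference = 0.7937 − 0.6800 = 0.114.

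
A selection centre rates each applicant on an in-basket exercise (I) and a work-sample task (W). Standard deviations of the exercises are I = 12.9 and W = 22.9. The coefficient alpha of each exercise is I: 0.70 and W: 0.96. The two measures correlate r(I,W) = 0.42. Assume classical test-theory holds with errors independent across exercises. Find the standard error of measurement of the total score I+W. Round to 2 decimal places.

Var(total) = 690.82 + 248.144 = 938.964.
True-score variance = 619.921 + 248.144 = 868.065, so reliability = 0.9245.
Error variance = 938.964 − 868.065 = 70.8994; SEM = √70.8994 = 8.42.

8.42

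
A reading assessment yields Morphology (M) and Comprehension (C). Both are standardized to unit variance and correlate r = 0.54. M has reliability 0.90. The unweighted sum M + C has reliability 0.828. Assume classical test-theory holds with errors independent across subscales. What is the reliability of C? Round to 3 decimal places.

Var(M+C) = 2 + 2·0.54 = 3.080.
True-score variance = ρ_M + ρ_C + 2·0.54, so 0.828 = (0.90 + ρ_C + 1.08) / 3.080.
ρ_C = 0.828·3.080 − 0.90 − 1.08 = 0.570.

0.570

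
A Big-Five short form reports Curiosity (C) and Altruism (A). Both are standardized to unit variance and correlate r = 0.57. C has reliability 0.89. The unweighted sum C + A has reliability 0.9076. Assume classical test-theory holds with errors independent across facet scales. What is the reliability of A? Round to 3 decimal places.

0.820

Var(C+A) = 2 + 2·0.57 = 3.140.
True-score variance = ρ_C + ρ_A + 2·0.57, so 0.9076 = (0.89 + ρ_A + 1.14) / 3.140.
ρ_A = 0.9076·3.140 − 0.89 − 1.14 = 0.820.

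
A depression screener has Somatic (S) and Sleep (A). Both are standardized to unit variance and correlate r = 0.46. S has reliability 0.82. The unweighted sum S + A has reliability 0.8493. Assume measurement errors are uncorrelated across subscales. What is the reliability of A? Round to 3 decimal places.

0.740

Var(S+A) = 2 + 2·0.46 = 2.920.
True-score variance = ρ_S + ρ_A + 2·0.46, so 0.8493 = (0.82 + ρ_A + 0.92) / 2.920.
ρ_A = 0.8493·2.920 − 0.82 − 0.92 = 0.740.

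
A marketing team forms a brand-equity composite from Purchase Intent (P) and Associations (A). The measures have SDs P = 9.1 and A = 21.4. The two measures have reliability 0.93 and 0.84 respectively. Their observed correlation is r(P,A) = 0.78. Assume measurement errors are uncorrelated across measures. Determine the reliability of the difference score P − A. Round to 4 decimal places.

Var(P−A) = 9.1² + 21.4² − 2·9.1·21.4·0.78 = 540.77 − 303.794 = 236.976.
With uncorrelated errors the cross-covariances are all true-score covariance, so they carry over unchanged; only the diagonal terms shrink to ρᵢσᵢ².
True-score variance = [9.1²·0.93 + 21.4²·0.84] − 303.794 = 461.7 − 303.794 = 157.905.
Reliability = 157.905 / 236.976 = 0.6663.

0.6663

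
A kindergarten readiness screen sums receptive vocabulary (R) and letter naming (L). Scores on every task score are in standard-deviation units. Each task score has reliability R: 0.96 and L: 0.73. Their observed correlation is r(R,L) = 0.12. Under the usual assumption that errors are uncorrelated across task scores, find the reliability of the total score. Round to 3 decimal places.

Var(R+L) = 2 + 2·[0.12] = 2 + 0.24 = 2.24.
With uncorrelated errors the cross-covariances are all true-score covariance, so they carry over unchanged; only the diagonal terms shrink to ρᵢσᵢ².
True-score variance = [0.96 + 0.73] + 0.24 = 1.69 + 0.24 = 1.93.
Reliability = 1.93 / 2.24 = 0.862.

0.862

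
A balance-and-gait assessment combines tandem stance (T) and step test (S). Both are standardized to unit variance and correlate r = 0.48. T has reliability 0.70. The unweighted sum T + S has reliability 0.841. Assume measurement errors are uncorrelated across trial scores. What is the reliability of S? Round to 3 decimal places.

0.829

Var(T+S) = 2 + 2·0.48 = 2.960.
True-score variance = ρ_T + ρ_S + 2·0.48, so 0.841 = (0.70 + ρ_S + 0.96) / 2.960.
ρ_S = 0.841·2.960 − 0.70 − 0.96 = 0.829.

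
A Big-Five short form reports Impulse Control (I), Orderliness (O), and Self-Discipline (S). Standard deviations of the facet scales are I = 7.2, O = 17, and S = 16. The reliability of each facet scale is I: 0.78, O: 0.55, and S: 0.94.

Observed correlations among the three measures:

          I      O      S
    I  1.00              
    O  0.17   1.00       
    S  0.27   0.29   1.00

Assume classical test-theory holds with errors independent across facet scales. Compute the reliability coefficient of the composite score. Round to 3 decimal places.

0.817

Var(I+O+S) = 7.2² + 17² + 16² + 2·[7.2·17·0.17 + 7.2·16·0.27 + 17·16·0.29] = 596.84 + 261.584 = 858.424.
Because errors are independent across components, Cov(Tᵢ,Tⱼ) = Cov(Xᵢ,Xⱼ); the off-diagonal part of the true-score variance is the same as above.
True-score variance = [7.2²·0.78 + 17²·0.55 + 16²·0.94] + 261.584 = 440.025 + 261.584 = 701.609.
Reliability = 701.609 / 858.424 = 0.817.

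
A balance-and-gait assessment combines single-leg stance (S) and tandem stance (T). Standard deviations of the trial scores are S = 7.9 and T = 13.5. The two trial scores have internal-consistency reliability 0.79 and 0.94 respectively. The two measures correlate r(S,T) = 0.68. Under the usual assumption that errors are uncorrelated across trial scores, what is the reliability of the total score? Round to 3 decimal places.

0.938

Var(S+T) = 7.9² + 13.5² + 2·[7.9·13.5·0.68] = 244.66 + 145.044 = 389.704.
Under uncorrelated errors the observed covariances equal the true-score covariances, so only the own-variance terms attenuate.
True-score variance = [7.9²·0.79 + 13.5²·0.94] + 145.044 = 220.619 + 145.044 = 365.663.
Reliability = 365.663 / 389.704 = 0.938.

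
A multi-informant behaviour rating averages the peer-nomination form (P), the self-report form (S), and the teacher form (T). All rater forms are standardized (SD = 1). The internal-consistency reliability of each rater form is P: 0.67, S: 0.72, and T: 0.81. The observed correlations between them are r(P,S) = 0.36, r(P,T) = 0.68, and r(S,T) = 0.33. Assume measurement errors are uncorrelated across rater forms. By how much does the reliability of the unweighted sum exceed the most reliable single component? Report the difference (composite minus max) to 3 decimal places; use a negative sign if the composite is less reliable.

Var(sum) = 3 + 2.74 = 5.74; true-score variance = 2.2 + 2.74 = 4.94; composite reliability = 0.8606.
Max component reliability = 0.8100.
Difference = 0.8606 − 0.8100 = 0.051.

0.051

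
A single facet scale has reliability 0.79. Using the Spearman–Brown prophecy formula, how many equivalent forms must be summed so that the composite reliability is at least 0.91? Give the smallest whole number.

3

k ≥ ρ*(1−ρ₁)/(ρ₁(1−ρ*)) = 0.91·0.21 / (0.79·0.09) = 2.688.
Smallest integer k = 3.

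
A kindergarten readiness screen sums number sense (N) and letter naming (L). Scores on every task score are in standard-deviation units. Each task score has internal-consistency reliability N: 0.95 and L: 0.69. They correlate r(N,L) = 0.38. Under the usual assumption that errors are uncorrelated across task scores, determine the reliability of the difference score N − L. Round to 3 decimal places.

Var(N−L) = 1 + 1 − 2·0.38 = 2 − 0.76 = 1.24.
Because errors are independent across components, Cov(Tᵢ,Tⱼ) = Cov(Xᵢ,Xⱼ); the off-diagonal part of the true-score variance is the same as above.
True-score variance = [0.95 + 0.69] − 0.76 = 1.64 − 0.76 = 0.88.
Reliability = 0.88 / 1.24 = 0.710.

0.710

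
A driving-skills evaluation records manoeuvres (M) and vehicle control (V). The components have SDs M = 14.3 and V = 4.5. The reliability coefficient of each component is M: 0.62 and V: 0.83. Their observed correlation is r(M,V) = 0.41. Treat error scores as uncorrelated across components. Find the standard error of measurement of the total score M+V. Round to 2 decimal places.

Var(total) = 224.74 + 52.767 = 277.507.
True-score variance = 143.591 + 52.767 = 196.358, so reliability = 0.7076.
Error variance = 277.507 − 196.358 = 81.1487; SEM = √81.1487 = 9.01.

9.01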